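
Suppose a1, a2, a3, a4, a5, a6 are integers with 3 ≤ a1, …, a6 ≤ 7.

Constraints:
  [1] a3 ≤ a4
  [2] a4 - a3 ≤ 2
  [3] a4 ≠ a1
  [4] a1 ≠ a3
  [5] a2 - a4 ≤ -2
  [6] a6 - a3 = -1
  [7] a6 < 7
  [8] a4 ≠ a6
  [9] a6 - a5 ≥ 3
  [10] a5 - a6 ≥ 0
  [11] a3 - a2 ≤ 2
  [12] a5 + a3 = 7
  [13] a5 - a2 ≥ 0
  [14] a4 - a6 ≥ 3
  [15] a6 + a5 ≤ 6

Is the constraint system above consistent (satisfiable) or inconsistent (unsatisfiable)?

Unsatisfiable

Constraints 2, 9, 11, 13, and 14 give a5 − a2 ≥ 0, a2 − a3 ≥ -2, a3 − a4 ≥ -2, a4 − a6 ≥ 3, a6 − a5 ≥ 3.
Adding all 5 inequalities: the left sides telescope to 0, and the right sides sum to 0 + (-2) + (-2) + 3 + 3 = 2. So 0 ≥ 2, which is false.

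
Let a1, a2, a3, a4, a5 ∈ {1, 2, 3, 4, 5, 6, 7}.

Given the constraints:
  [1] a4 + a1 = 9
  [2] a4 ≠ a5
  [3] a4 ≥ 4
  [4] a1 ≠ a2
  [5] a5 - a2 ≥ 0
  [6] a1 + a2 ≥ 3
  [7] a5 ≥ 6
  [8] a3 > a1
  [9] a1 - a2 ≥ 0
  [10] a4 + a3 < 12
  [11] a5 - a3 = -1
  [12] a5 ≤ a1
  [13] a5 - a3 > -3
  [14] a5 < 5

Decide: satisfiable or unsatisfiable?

From constraint 3: a4 ≥ 4. From constraints 7 and 12: a1 ≥ a5 ≥ 6. Hence a4 + a1 ≥ 10. But constraint 1 requires a4 + a1 = 9, and 9 < 10. Contradiction.

Unsatisfiable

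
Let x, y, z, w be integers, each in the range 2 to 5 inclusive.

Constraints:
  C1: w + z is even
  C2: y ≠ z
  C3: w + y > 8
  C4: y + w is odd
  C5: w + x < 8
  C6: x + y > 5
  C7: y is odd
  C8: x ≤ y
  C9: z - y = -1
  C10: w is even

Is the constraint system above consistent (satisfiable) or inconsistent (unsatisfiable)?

Satisfiable

Take x = 3, y = 5, z = 4, w = 4. Then constraint 3: w + y = 9; constraint 5: w + x = 7; constraint 6: x + y = 8, and every other listed constraint is also met.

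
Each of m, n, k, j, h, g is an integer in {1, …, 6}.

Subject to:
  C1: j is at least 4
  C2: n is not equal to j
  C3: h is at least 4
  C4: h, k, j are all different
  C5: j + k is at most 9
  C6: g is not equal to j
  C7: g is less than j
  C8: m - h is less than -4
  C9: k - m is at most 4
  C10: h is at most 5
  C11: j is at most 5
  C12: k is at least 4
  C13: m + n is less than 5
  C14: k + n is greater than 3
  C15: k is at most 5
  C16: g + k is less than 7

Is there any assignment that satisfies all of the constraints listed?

Unsatisfiable

Constraints 1, 3, 10, 11, 12, and 15 confine each of h, k, j to the 2 values {4, 5}.
Constraint 4 requires all 3 of them to be distinct, but only 2 values are available — impossible by the pigeonhole principle.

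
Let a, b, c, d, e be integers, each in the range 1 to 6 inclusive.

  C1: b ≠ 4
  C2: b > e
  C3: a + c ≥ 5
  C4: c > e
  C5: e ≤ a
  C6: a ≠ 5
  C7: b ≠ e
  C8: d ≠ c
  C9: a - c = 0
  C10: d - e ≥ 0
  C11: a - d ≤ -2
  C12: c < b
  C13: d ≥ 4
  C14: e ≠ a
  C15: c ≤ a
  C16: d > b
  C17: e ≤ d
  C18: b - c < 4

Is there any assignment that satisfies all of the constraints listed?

Try a = 4, b = 5, c = 4, d = 6, e = 3.
Check constraint 3: a + c = 8; constraint 9: a - c = 0. The remaining constraints are straightforward to verify.

Satisfiable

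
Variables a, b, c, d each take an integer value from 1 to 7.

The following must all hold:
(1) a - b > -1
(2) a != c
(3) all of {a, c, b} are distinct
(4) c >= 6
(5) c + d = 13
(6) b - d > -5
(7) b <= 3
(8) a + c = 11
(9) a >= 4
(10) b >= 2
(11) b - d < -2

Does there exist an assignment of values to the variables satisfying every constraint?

Try a = 4, b = 3, c = 7, d = 6.
Check constraint 1: a - b = 1; constraint 5: c + d = 13. The remaining constraints are straightforward to verify.

Satisfiable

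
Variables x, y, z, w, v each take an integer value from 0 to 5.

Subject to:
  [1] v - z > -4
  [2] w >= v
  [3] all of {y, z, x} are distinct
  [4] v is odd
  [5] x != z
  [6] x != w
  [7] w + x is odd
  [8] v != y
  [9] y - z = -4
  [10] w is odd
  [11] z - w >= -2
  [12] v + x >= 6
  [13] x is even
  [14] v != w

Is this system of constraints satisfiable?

Satisfiable

Try x = 4, y = 1, z = 5, w = 5, v = 3.
Check constraint 1: v - z = -2; constraint 9: y - z = -4; constraint 11: z - w = 0. The remaining constraints are straightforward to verify.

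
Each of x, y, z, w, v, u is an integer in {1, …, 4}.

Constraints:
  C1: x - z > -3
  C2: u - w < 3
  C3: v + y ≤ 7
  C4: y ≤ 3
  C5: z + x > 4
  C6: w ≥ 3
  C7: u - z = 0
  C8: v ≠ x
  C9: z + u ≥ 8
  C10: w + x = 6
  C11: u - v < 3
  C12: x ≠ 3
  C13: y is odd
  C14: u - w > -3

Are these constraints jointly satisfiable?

Try x = 2, y = 3, z = 4, w = 4, v = 4, u = 4.
Check constraint 1: x - z = -2; constraint 2: u - w = 0; constraint 3: v + y = 7. The remaining constraints are straightforward to verify.

Satisfiable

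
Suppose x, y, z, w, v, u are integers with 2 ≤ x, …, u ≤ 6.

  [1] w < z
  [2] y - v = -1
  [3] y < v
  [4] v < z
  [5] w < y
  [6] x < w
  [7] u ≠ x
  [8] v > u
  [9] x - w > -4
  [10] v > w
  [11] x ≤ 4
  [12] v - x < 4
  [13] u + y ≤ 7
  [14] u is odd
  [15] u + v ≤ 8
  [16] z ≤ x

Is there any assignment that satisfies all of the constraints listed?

Constraints 3, 4, 5, 6, and 16 give x < w, w < y, y < v, v < z, z ≤ x. Chaining: x < w < y < v < z ≤ x, which forces x < x — impossible.

Unsatisfiable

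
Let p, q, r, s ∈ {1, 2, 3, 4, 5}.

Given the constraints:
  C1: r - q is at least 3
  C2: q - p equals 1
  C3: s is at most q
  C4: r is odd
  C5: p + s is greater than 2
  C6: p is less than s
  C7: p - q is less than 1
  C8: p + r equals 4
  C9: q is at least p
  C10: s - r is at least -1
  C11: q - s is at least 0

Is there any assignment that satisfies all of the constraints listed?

Constraints 1, 10, and 11 give r − q ≥ 3, q − s ≥ 0, s − r ≥ -1.
Adding all 3 inequalities: the left sides telescope to 0, and the right sides sum to 3 + 0 + (-1) = 2. So 0 ≥ 2, which is false.

Unsatisfiable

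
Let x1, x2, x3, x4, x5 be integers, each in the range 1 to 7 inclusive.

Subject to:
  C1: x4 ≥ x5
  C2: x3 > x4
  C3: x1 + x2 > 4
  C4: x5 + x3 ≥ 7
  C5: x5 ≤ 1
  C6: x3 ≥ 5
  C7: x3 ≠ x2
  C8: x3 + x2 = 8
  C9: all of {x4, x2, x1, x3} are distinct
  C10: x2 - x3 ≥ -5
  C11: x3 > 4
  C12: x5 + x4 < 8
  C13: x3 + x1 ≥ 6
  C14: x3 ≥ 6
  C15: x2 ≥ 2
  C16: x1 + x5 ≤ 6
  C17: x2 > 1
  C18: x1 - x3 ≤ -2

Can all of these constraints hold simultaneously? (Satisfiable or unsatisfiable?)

Setting (x1, x2, x3, x4, x5) = (3, 2, 6, 5, 1) satisfies everything: constraint 3: x1 + x2 = 5; constraint 4: x5 + x3 = 7, and the others follow.

Satisfiable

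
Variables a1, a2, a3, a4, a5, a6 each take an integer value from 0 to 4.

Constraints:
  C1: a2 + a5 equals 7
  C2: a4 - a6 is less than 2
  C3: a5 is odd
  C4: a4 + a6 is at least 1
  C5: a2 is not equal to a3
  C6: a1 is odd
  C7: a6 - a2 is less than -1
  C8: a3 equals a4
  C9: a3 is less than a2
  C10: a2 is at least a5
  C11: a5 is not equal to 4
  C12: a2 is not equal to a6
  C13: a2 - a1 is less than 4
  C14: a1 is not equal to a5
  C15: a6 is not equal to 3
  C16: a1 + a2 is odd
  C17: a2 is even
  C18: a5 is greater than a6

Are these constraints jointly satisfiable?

One satisfying assignment is a1 = 1, a2 = 4, a3 = 1, a4 = 1, a5 = 3, a6 = 1.
For the less obvious constraints — constraint 1: a2 + a5 = 7; constraint 2: a4 - a6 = 0 — and the others hold by inspection.

Satisfiable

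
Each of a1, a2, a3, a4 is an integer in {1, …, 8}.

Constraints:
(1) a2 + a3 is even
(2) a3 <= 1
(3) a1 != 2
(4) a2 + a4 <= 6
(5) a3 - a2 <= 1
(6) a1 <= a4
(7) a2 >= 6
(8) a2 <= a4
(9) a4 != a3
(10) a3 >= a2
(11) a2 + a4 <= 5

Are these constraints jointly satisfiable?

Unsatisfiable

From constraint 7: a2 ≥ 6. From constraints 2 and 10: a2 ≤ a3 and a3 ≤ 1, so a2 ≤ 1. But 1 < 6, so no value of a2 works.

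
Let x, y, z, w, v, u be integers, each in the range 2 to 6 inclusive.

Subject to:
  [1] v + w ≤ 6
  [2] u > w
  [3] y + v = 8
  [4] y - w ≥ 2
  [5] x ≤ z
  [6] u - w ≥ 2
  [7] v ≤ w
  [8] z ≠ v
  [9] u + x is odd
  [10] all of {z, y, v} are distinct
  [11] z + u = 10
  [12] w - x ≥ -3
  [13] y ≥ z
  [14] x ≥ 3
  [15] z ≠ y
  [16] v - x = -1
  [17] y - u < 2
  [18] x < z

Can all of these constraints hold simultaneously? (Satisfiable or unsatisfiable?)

Satisfiable

Take x = 3, y = 6, z = 4, w = 3, v = 2, u = 6. Then constraint 1: v + w = 5; constraint 3: y + v = 8, and every other listed constraint is also met.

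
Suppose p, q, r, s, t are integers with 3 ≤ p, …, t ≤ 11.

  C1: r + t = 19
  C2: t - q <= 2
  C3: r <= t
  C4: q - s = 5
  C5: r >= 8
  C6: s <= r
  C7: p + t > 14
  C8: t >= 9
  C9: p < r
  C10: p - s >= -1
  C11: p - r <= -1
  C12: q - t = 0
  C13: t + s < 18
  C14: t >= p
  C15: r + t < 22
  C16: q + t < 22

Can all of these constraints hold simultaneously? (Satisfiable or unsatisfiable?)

Try p = 7, q = 10, r = 9, s = 5, t = 10.
Check constraint 1: r + t = 19; constraint 2: t - q = 0. The remaining constraints are straightforward to verify.

Satisfiable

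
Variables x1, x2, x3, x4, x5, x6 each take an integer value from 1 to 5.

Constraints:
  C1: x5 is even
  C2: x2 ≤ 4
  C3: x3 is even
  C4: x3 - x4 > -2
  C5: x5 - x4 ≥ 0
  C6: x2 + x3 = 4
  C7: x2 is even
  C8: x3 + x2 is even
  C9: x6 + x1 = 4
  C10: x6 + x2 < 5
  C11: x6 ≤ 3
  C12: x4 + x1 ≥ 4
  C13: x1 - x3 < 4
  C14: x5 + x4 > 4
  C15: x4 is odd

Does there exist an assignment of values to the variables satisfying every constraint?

Satisfiable

Setting (x1, x2, x3, x4, x5, x6) = (3, 2, 2, 3, 4, 1) satisfies everything: constraint 4: x3 - x4 = -1; constraint 5: x5 - x4 = 1, and the others follow.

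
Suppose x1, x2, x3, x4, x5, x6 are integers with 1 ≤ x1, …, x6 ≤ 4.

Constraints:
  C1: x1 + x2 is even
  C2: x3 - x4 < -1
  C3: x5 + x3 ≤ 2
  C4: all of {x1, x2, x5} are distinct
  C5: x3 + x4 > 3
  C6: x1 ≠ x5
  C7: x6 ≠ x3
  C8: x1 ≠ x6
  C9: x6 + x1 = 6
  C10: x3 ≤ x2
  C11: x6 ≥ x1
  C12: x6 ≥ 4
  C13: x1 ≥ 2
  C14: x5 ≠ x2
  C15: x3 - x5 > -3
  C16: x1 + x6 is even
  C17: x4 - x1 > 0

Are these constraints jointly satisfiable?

Try x1 = 2, x2 = 4, x3 = 1, x4 = 4, x5 = 1, x6 = 4.
Check constraint 2: x3 - x4 = -3; constraint 3: x5 + x3 = 2; constraint 5: x3 + x4 = 5. The remaining constraints are straightforward to verify.

Satisfiable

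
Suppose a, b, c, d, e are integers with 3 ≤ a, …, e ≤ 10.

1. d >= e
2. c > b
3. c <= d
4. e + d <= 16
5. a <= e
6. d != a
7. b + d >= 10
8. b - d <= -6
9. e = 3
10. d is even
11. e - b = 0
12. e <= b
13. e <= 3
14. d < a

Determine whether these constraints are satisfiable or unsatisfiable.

Constraints 2, 3, 5, 12, and 14 give c ≤ d, d < a, a ≤ e, e ≤ b, b < c. Chaining: c ≤ d < a ≤ e ≤ b < c, which forces c < c — impossible.

Unsatisfiable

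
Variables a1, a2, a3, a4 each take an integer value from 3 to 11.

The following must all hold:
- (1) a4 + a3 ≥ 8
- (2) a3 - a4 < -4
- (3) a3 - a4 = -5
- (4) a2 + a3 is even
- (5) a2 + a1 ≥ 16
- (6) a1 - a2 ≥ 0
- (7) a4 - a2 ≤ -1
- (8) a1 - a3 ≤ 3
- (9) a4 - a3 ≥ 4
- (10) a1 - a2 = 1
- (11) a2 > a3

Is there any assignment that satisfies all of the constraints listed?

Constraints 6, 7, 8, and 9 give a1 − a2 ≥ 0, a2 − a4 ≥ 1, a4 − a3 ≥ 4, a3 − a1 ≥ -3.
Adding all 4 inequalities: the left sides telescope to 0, and the right sides sum to 0 + 1 + 4 + (-3) = 2. So 0 ≥ 2, which is false.

Unsatisfiable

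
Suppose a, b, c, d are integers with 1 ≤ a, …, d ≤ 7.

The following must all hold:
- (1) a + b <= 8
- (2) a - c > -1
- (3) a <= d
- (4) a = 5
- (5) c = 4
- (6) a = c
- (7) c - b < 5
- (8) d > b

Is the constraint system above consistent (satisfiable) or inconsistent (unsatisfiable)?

Constraint 4 fixes a = 5 and constraint 5 fixes c = 4, but constraint 6 requires a = c. Since 5 ≠ 4, contradiction.

Unsatisfiable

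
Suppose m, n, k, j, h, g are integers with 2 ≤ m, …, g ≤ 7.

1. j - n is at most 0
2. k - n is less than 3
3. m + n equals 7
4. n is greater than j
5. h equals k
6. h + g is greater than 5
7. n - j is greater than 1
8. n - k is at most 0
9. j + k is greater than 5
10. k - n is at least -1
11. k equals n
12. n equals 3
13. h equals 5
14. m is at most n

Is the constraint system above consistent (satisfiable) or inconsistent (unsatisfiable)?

Unsatisfiable

Constraint 13 fixes h = 5 and constraint 12 fixes n = 3. Constraints 5 and 11 give h = k = n, so h = n. But 5 ≠ 3 — contradiction.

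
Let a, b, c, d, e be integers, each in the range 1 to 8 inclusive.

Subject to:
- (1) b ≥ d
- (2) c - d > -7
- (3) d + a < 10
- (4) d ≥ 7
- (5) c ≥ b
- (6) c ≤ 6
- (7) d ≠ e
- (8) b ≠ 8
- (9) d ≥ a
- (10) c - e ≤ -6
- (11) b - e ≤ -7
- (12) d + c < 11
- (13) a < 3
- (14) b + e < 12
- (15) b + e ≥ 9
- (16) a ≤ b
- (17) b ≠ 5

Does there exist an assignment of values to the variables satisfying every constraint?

From constraints 1 and 4: b ≥ d and d ≥ 7, so b ≥ 7. From constraints 5 and 6: b ≤ c and c ≤ 6, so b ≤ 6. But 6 < 7, so no value of b works.

Unsatisfiable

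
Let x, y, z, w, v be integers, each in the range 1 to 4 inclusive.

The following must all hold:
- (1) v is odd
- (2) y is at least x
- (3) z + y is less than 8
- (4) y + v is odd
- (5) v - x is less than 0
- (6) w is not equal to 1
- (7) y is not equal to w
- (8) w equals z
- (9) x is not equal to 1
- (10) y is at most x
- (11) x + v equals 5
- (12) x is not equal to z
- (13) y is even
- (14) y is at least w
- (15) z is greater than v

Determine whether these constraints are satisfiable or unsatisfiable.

One satisfying assignment is x = 4, y = 4, z = 2, w = 2, v = 1.
For the less obvious constraints — constraint 3: z + y = 6; constraint 5: v - x = -3 — and the others hold by inspection.

Satisfiable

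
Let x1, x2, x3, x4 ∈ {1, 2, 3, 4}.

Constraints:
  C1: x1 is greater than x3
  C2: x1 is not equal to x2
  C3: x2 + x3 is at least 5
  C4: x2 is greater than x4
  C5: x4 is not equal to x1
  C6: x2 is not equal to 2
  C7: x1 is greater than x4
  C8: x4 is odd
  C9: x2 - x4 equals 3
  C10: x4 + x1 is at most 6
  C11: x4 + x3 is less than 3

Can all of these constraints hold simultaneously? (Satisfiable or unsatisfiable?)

The assignment x1 = 2, x2 = 4, x3 = 1, x4 = 1 works:
  constraint 3 holds since x2 + x3 = 5.
  constraint 9 holds since x2 - x4 = 3.
The rest check out directly.

Satisfiable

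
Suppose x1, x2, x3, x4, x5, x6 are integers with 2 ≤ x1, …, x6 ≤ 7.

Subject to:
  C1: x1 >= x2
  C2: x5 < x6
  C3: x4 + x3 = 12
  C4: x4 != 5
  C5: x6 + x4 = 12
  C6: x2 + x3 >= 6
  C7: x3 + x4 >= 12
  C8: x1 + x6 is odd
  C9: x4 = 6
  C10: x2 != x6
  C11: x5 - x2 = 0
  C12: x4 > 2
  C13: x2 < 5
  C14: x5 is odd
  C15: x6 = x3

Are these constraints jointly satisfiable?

Satisfiable

The assignment x1 = 7, x2 = 3, x3 = 6, x4 = 6, x5 = 3, x6 = 6 works:
  constraint 3 holds since x4 + x3 = 12.
  constraint 5 holds since x6 + x4 = 12.
  constraint 6 holds since x2 + x3 = 9.
The rest check out directly.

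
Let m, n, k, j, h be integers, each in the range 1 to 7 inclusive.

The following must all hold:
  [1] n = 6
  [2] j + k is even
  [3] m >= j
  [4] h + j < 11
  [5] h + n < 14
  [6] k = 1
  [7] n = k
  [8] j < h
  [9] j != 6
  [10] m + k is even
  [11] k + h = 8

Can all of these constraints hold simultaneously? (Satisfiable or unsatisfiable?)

Constraint 1 fixes n = 6 and constraint 6 fixes k = 1, but constraint 7 requires n = k. Since 6 ≠ 1, contradiction.

Unsatisfiable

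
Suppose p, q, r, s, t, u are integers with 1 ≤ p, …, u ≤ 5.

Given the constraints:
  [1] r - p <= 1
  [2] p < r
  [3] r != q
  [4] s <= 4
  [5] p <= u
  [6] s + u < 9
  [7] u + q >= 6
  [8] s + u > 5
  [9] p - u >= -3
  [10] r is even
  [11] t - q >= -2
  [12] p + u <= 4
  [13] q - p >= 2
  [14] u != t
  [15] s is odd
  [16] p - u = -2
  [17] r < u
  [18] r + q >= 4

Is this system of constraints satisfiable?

The assignment p = 1, q = 5, r = 2, s = 3, t = 4, u = 3 works:
  constraint 1 holds since r - p = 1.
  constraint 6 holds since s + u = 6.
  constraint 7 holds since u + q = 8.
The rest check out directly.

Satisfiable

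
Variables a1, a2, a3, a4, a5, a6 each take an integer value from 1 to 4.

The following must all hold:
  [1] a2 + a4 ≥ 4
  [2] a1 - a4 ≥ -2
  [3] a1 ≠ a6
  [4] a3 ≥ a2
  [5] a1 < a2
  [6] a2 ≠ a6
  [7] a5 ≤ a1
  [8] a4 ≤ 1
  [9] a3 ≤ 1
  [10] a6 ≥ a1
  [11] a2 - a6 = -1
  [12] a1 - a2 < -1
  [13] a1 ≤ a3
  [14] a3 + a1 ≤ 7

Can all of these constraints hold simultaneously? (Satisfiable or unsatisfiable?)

Unsatisfiable

From constraints 4 and 9: a2 ≤ a3 ≤ 1. From constraint 8: a4 ≤ 1. Hence a2 + a4 ≤ 2. But constraint 1 requires a2 + a4 ≥ 4, and 4 > 2. Contradiction.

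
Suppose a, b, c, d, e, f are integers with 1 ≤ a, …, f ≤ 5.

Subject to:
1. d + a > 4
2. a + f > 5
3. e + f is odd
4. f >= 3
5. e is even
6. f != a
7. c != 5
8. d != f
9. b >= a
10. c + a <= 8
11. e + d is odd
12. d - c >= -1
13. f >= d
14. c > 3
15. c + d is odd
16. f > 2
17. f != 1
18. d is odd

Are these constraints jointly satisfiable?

Satisfiable

The assignment a = 2, b = 5, c = 4, d = 3, e = 4, f = 5 works:
  constraint 1 holds since d + a = 5.
  constraint 2 holds since a + f = 7.
The rest check out directly.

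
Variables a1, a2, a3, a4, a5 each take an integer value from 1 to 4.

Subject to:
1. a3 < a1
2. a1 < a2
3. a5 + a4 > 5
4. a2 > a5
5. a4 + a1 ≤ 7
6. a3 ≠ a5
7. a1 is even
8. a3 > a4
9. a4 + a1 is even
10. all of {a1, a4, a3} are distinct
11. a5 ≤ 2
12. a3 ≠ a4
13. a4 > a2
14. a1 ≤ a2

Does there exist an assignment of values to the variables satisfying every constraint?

Unsatisfiable

Constraints 1, 2, 8, and 13 give a4 < a3, a3 < a1, a1 < a2, a2 < a4. Chaining: a4 < a3 < a1 < a2 < a4, which forces a4 < a4 — impossible.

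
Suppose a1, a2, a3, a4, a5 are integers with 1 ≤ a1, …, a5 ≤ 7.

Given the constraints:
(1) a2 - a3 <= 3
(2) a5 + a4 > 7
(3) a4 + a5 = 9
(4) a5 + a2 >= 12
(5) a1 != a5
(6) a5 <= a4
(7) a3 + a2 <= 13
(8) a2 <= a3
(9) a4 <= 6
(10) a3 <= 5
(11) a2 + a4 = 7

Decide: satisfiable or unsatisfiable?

Unsatisfiable

From constraints 6 and 9: a5 ≤ a4 ≤ 6. From constraints 8 and 10: a2 ≤ a3 ≤ 5. Hence a5 + a2 ≤ 11. But constraint 4 requires a5 + a2 ≥ 12, and 12 > 11. Contradiction.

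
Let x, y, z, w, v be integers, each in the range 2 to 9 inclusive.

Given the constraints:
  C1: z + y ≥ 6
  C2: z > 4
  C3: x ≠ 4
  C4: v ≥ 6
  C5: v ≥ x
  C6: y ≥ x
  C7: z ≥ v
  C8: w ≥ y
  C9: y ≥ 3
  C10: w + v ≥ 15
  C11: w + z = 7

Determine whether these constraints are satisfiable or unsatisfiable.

From constraints 8 and 9: w ≥ y ≥ 3. From constraints 4 and 7: z ≥ v ≥ 6. Hence w + z ≥ 9. But constraint 11 requires w + z = 7, and 7 < 9. Contradiction.

Unsatisfiable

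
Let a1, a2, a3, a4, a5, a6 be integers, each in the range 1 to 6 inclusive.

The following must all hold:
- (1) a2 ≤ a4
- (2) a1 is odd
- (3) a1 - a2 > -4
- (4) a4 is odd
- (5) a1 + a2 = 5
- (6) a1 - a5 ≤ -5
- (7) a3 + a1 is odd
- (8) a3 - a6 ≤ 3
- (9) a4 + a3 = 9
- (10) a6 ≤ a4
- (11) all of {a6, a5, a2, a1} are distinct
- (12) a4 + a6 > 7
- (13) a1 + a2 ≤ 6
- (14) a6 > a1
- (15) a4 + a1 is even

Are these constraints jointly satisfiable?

Try a1 = 1, a2 = 4, a3 = 4, a4 = 5, a5 = 6, a6 = 3.
Check constraint 3: a1 - a2 = -3; constraint 5: a1 + a2 = 5. The remaining constraints are straightforward to verify.

Satisfiable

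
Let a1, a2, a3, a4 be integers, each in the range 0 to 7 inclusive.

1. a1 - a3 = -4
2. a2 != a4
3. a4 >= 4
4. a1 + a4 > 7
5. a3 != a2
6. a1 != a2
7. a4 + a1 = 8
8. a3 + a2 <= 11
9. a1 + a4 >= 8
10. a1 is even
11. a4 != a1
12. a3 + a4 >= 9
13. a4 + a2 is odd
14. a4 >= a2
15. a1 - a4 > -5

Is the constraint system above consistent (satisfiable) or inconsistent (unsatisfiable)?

Take a1 = 2, a2 = 3, a3 = 6, a4 = 6. Then constraint 1: a1 - a3 = -4; constraint 4: a1 + a4 = 8, and every other listed constraint is also met.

Satisfiable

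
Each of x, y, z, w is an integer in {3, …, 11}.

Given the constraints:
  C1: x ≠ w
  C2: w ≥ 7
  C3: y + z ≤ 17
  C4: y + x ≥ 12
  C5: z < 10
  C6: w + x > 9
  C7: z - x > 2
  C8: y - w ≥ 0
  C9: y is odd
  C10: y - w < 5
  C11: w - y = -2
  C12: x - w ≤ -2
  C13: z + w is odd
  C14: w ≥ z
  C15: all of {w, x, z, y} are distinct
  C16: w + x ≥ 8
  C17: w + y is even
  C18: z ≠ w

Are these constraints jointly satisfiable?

Take x = 3, y = 9, z = 6, w = 7. Then constraint 3: y + z = 15; constraint 4: y + x = 12; constraint 6: w + x = 10, and every other listed constraint is also met.

Satisfiable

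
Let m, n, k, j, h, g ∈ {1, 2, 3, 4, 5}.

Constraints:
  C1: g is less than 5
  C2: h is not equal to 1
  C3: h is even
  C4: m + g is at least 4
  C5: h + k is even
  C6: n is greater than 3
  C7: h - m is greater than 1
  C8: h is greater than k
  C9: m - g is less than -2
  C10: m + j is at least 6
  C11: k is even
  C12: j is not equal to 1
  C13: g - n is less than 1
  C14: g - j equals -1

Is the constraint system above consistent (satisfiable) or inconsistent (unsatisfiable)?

Setting (m, n, k, j, h, g) = (1, 5, 2, 5, 4, 4) satisfies everything: constraint 4: m + g = 5; constraint 7: h - m = 3, and the others follow.

Satisfiable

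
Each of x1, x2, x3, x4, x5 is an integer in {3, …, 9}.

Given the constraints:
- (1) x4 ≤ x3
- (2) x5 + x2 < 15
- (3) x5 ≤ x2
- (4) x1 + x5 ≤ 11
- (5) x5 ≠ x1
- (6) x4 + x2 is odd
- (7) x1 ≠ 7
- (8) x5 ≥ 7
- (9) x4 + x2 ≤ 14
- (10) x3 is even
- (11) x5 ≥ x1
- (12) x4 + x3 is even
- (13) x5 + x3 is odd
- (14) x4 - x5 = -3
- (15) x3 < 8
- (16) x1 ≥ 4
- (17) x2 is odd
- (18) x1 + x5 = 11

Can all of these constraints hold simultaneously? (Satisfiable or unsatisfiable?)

Setting (x1, x2, x3, x4, x5) = (4, 7, 4, 4, 7) satisfies everything: constraint 2: x5 + x2 = 14; constraint 4: x1 + x5 = 11, and the others follow.

Satisfiable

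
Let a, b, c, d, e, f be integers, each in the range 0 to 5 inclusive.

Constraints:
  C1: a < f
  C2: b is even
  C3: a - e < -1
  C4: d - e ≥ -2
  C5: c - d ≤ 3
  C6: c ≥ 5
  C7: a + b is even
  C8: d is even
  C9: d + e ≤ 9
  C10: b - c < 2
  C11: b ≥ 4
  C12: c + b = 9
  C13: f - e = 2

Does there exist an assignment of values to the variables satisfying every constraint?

Satisfiable

Try a = 0, b = 4, c = 5, d = 4, e = 3, f = 5.
Check constraint 3: a - e = -3; constraint 4: d - e = 1; constraint 5: c - d = 1. The remaining constraints are straightforward to verify.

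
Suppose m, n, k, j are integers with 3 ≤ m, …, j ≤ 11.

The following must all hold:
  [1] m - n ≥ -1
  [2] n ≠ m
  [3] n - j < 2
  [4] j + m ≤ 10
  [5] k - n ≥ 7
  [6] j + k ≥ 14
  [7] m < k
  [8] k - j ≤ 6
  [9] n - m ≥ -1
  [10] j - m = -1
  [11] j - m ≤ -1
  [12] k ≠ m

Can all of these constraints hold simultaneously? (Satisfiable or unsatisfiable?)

Constraints 5, 8, 9, and 11 give n − m ≥ -1, m − j ≥ 1, j − k ≥ -6, k − n ≥ 7.
Adding all 4 inequalities: the left sides telescope to 0, and the right sides sum to (-1) + 1 + (-6) + 7 = 1. So 0 ≥ 1, which is false.

Unsatisfiable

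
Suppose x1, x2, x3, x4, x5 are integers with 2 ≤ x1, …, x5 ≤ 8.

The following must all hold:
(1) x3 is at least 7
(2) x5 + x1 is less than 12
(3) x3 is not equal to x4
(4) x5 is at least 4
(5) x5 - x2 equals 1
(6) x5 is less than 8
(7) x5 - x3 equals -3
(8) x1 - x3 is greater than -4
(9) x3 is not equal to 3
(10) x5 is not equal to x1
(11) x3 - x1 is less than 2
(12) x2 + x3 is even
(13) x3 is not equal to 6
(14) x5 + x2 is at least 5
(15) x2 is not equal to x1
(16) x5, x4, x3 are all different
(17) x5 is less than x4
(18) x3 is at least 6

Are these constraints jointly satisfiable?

Try x1 = 6, x2 = 3, x3 = 7, x4 = 6, x5 = 4.
Check constraint 2: x5 + x1 = 10; constraint 5: x5 - x2 = 1. The remaining constraints are straightforward to verify.

Satisfiable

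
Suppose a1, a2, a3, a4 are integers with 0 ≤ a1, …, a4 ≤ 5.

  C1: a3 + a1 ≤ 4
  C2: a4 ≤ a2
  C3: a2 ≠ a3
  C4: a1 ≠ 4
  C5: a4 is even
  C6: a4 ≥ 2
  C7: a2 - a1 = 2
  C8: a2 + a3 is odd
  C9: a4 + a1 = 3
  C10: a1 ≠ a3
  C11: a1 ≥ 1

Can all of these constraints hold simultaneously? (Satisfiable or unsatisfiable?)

Satisfiable

Try a1 = 1, a2 = 3, a3 = 2, a4 = 2.
Check constraint 1: a3 + a1 = 3; constraint 7: a2 - a1 = 2; constraint 9: a4 + a1 = 3. The remaining constraints are straightforward to verify.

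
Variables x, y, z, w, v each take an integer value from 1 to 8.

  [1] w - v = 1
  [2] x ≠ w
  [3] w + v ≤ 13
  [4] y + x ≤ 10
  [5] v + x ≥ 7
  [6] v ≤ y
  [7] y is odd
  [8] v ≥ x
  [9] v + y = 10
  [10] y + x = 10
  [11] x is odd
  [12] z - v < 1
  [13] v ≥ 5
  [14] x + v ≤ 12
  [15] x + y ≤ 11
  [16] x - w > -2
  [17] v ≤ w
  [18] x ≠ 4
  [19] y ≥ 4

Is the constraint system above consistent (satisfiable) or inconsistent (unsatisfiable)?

Setting (x, y, z, w, v) = (5, 5, 5, 6, 5) satisfies everything: constraint 1: w - v = 1; constraint 3: w + v = 11; constraint 4: y + x = 10, and the others follow.

Satisfiable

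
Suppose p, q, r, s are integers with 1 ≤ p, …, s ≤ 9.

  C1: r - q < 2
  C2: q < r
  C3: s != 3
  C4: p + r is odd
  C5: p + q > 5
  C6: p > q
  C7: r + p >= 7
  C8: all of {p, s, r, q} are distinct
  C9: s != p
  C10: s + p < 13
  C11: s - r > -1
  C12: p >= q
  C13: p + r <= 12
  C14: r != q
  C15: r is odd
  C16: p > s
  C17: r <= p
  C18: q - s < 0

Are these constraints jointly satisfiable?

Satisfiable

The assignment p = 6, q = 2, r = 3, s = 4 works:
  constraint 1 holds since r - q = 1.
  constraint 5 holds since p + q = 8.
  constraint 7 holds since r + p = 9.
The rest check out directly.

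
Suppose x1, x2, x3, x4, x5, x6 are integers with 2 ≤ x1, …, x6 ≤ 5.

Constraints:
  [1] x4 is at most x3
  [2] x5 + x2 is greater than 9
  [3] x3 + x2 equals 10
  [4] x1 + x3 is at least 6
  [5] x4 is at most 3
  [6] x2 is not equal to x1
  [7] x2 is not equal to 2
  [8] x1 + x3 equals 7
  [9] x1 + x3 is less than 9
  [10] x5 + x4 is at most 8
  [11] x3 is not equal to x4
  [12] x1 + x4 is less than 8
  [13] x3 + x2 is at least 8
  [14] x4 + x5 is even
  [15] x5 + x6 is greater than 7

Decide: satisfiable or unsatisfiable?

Satisfiable

The assignment x1 = 2, x2 = 5, x3 = 5, x4 = 3, x5 = 5, x6 = 5 works:
  constraint 2 holds since x5 + x2 = 10.
  constraint 3 holds since x3 + x2 = 10.
  constraint 4 holds since x1 + x3 = 7.
The rest check out directly.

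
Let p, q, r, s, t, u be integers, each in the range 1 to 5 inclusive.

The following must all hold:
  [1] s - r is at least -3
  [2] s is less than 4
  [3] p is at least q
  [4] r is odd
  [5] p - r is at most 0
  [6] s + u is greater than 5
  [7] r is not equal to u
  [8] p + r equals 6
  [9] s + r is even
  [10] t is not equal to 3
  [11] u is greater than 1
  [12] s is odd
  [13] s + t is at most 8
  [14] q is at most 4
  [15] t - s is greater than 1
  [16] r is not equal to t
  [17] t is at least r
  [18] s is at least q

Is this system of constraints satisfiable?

Take p = 3, q = 1, r = 3, s = 1, t = 5, u = 5. Then constraint 1: s - r = -2; constraint 5: p - r = 0, and every other listed constraint is also met.

Satisfiable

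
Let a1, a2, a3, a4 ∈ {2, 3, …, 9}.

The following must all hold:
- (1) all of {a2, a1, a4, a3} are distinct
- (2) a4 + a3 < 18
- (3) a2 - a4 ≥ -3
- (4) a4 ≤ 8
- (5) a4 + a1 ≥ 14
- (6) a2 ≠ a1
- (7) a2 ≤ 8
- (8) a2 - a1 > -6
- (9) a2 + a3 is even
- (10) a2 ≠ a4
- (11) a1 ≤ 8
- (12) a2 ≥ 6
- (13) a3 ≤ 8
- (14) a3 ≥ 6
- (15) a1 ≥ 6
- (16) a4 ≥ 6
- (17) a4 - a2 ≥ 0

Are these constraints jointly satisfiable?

Unsatisfiable

Constraints 4, 7, 11, 12, 13, 14, 15, and 16 confine each of a2, a1, a4, a3 to the 3 values {6, …, 8}.
Constraint 1 requires all 4 of them to be distinct, but only 3 values are available — impossible by the pigeonhole principle.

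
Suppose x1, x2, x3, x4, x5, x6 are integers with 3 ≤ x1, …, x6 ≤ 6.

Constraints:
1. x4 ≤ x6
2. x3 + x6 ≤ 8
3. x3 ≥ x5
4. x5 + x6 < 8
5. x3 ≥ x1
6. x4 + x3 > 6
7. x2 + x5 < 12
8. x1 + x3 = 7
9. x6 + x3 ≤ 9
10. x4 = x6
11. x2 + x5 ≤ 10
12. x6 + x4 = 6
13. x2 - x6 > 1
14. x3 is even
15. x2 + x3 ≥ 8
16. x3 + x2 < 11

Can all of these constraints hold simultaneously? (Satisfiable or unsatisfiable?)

Satisfiable

Try x1 = 3, x2 = 6, x3 = 4, x4 = 3, x5 = 4, x6 = 3.
Check constraint 2: x3 + x6 = 7; constraint 4: x5 + x6 = 7. The remaining constraints are straightforward to verify.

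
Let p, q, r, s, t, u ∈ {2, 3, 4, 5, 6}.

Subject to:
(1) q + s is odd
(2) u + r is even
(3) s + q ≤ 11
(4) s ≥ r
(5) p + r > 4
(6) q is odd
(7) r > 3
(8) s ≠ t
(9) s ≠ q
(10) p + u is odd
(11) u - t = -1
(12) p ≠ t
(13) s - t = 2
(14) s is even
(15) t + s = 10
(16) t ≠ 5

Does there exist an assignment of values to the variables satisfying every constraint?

Satisfiable

Take p = 2, q = 3, r = 5, s = 6, t = 4, u = 3. Then constraint 3: s + q = 9; constraint 5: p + r = 7; constraint 11: u - t = -1, and every other listed constraint is also met.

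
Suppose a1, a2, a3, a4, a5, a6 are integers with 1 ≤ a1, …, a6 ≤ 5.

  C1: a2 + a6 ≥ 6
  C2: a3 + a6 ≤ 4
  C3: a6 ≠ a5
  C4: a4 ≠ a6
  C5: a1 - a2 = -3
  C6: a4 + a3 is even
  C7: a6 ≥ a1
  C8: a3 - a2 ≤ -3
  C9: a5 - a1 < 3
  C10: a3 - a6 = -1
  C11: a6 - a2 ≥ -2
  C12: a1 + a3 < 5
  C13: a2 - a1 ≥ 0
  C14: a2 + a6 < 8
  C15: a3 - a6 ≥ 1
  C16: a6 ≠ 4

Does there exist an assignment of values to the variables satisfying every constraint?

Unsatisfiable

Constraints 8, 11, and 15 give a6 − a2 ≥ -2, a2 − a3 ≥ 3, a3 − a6 ≥ 1.
Adding all 3 inequalities: the left sides telescope to 0, and the right sides sum to (-2) + 3 + 1 = 2. So 0 ≥ 2, which is false.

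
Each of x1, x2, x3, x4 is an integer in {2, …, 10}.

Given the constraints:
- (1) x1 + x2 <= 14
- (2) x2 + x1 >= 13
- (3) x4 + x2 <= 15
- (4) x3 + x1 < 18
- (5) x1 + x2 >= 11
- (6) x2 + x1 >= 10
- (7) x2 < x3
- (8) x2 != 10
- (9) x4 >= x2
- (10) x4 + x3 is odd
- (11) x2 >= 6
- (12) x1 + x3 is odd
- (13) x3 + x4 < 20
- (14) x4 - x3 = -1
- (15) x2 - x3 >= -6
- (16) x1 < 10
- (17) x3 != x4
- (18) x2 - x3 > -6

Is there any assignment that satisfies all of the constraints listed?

One satisfying assignment is x1 = 7, x2 = 6, x3 = 10, x4 = 9.
For the less obvious constraints — constraint 1: x1 + x2 = 13; constraint 2: x2 + x1 = 13; constraint 3: x4 + x2 = 15 — and the others hold by inspection.

Satisfiable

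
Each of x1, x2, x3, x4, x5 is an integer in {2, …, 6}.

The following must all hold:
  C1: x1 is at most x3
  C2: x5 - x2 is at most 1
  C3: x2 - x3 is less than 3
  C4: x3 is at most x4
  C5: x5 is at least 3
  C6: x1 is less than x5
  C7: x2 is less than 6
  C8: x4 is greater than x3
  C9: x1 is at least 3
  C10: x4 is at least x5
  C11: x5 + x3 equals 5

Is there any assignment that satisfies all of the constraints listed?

From constraint 5: x5 ≥ 3. From constraints 1 and 9: x3 ≥ x1 ≥ 3. Hence x5 + x3 ≥ 6. But constraint 11 requires x5 + x3 = 5, and 5 < 6. Contradiction.

Unsatisfiable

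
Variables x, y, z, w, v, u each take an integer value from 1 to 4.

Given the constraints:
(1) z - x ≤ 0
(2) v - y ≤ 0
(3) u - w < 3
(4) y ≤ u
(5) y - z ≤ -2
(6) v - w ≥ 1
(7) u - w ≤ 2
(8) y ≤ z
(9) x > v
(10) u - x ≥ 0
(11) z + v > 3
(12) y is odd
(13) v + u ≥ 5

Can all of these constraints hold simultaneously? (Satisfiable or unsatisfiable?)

Unsatisfiable

Constraints 1, 2, 5, 6, 7, and 10 give y − v ≥ 0, v − w ≥ 1, w − u ≥ -2, u − x ≥ 0, x − z ≥ 0, z − y ≥ 2.
Adding all 6 inequalities: the left sides telescope to 0, and the right sides sum to 0 + 1 + (-2) + 0 + 0 + 2 = 1. So 0 ≥ 1, which is false.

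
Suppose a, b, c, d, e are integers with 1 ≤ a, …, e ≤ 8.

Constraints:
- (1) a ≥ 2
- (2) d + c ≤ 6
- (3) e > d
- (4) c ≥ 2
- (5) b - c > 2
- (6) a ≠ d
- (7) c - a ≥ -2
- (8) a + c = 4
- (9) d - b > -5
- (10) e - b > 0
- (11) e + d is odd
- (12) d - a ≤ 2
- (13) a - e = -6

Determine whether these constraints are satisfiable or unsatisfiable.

Satisfiable

Take a = 2, b = 5, c = 2, d = 3, e = 8. Then constraint 2: d + c = 5; constraint 5: b - c = 3; constraint 7: c - a = 0, and every other listed constraint is also met.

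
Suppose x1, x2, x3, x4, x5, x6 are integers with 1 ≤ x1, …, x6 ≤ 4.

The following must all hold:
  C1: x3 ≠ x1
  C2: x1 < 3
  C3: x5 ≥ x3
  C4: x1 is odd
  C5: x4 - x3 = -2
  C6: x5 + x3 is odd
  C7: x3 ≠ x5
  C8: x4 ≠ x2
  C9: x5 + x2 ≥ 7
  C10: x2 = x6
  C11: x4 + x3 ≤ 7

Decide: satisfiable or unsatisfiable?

One satisfying assignment is x1 = 1, x2 = 4, x3 = 3, x4 = 1, x5 = 4, x6 = 4.
For the less obvious constraints — constraint 5: x4 - x3 = -2; constraint 9: x5 + x2 = 8 — and the others hold by inspection.

Satisfiable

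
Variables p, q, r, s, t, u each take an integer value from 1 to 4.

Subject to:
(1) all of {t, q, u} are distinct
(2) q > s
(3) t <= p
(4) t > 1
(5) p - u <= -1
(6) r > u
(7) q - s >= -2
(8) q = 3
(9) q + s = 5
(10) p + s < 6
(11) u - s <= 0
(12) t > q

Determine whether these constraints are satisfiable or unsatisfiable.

Unsatisfiable

Constraints 2, 3, 5, 11, and 12 give p < u, u ≤ s, s < q, q < t, t ≤ p. Chaining: p < u ≤ s < q < t ≤ p, which forces p < p — impossible.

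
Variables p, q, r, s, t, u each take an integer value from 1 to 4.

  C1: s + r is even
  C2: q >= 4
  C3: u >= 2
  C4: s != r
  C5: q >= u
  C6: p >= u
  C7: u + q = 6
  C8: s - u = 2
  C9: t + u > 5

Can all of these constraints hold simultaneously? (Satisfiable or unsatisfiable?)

Satisfiable

Setting (p, q, r, s, t, u) = (2, 4, 2, 4, 4, 2) satisfies everything: constraint 7: u + q = 6; constraint 8: s - u = 2; constraint 9: t + u = 6, and the others follow.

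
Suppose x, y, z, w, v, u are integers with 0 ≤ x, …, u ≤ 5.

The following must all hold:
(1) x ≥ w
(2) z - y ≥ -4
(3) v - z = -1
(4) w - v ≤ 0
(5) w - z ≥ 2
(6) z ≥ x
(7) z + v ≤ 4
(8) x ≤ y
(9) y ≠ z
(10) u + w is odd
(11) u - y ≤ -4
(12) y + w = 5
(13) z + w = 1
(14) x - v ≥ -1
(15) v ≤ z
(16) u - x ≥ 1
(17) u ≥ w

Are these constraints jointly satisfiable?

Unsatisfiable

Constraints 2, 4, 5, 11, 14, and 16 give z − y ≥ -4, y − u ≥ 4, u − x ≥ 1, x − v ≥ -1, v − w ≥ 0, w − z ≥ 2.
Adding all 6 inequalities: the left sides telescope to 0, and the right sides sum to (-4) + 4 + 1 + (-1) + 0 + 2 = 2. So 0 ≥ 2, which is false.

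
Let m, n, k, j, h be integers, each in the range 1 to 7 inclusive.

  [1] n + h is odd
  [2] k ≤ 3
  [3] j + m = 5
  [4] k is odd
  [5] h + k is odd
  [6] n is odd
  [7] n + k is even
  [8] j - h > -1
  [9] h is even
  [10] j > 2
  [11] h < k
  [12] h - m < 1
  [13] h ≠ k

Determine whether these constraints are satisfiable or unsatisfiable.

Setting (m, n, k, j, h) = (2, 5, 3, 3, 2) satisfies everything: constraint 3: j + m = 5; constraint 8: j - h = 1; constraint 12: h - m = 0, and the others follow.

Satisfiable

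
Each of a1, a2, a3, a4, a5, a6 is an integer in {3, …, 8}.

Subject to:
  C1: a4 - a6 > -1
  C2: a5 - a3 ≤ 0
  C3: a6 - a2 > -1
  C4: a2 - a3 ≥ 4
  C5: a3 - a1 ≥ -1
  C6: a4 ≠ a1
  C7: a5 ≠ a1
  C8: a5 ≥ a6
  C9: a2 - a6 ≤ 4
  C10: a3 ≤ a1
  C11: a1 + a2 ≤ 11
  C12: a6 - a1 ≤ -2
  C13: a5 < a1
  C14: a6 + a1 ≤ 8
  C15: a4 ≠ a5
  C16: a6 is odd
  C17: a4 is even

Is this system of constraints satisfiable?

Constraints 4, 5, 9, and 12 give a1 − a6 ≥ 2, a6 − a2 ≥ -4, a2 − a3 ≥ 4, a3 − a1 ≥ -1.
Adding all 4 inequalities: the left sides telescope to 0, and the right sides sum to 2 + (-4) + 4 + (-1) = 1. So 0 ≥ 1, which is false.

Unsatisfiable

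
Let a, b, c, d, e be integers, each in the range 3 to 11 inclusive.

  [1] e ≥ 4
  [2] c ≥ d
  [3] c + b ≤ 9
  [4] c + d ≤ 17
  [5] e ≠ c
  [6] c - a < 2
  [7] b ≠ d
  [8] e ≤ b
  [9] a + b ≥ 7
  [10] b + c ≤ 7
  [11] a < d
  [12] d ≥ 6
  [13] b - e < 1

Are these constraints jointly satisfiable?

From constraints 2 and 12: c ≥ d ≥ 6. From constraints 1 and 8: b ≥ e ≥ 4. Hence c + b ≥ 10. But constraint 3 requires c + b ≤ 9, and 9 < 10. Contradiction.

Unsatisfiable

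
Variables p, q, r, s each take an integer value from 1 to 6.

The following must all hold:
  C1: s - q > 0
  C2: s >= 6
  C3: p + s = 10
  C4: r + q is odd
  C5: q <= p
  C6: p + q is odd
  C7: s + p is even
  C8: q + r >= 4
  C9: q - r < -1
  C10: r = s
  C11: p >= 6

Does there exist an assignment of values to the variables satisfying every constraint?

Unsatisfiable

From constraint 11: p ≥ 6. From constraint 2: s ≥ 6. Hence p + s ≥ 12. But constraint 3 requires p + s = 10, and 10 < 12. Contradiction.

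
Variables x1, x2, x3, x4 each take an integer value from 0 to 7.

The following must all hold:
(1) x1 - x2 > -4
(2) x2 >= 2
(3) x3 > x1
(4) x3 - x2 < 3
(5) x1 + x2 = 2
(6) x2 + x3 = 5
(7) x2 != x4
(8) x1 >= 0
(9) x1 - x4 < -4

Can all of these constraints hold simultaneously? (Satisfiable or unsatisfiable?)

Satisfiable

Take x1 = 0, x2 = 2, x3 = 3, x4 = 7. Then constraint 1: x1 - x2 = -2; constraint 4: x3 - x2 = 1, and every other listed constraint is also met.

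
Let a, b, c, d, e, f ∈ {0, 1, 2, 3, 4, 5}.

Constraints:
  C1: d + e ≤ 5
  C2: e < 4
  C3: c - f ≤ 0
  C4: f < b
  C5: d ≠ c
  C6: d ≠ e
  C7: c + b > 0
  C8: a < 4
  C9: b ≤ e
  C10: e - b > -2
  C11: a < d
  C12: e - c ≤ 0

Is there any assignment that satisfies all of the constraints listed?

Unsatisfiable

Constraints 3, 4, 9, and 12 give f < b, b ≤ e, e ≤ c, c ≤ f. Chaining: f < b ≤ e ≤ c ≤ f, which forces f < f — impossible.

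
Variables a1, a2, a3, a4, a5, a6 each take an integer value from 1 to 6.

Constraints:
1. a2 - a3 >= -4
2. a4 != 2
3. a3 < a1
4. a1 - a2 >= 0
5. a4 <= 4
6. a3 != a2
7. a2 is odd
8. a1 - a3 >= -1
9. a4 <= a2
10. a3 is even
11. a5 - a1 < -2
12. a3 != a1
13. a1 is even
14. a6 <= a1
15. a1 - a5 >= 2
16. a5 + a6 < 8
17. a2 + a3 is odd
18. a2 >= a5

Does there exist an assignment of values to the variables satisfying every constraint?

Setting (a1, a2, a3, a4, a5, a6) = (6, 3, 4, 1, 3, 2) satisfies everything: constraint 1: a2 - a3 = -1; constraint 4: a1 - a2 = 3, and the others follow.

Satisfiable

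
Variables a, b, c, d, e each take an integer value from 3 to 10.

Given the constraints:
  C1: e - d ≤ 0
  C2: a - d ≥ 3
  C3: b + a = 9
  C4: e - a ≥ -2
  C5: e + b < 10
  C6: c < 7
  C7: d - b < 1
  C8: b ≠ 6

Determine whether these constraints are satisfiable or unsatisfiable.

Constraints 1, 2, and 4 give d − e ≥ 0, e − a ≥ -2, a − d ≥ 3.
Adding all 3 inequalities: the left sides telescope to 0, and the right sides sum to 0 + (-2) + 3 = 1. So 0 ≥ 1, which is false.

Unsatisfiable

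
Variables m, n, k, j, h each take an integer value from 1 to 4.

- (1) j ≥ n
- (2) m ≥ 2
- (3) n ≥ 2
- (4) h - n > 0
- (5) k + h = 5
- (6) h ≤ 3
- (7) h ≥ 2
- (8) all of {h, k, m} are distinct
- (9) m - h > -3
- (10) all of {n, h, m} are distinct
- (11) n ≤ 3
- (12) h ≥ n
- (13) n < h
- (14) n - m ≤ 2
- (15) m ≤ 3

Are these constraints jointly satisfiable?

Unsatisfiable

Constraints 2, 3, 6, 7, 11, and 15 confine each of n, h, m to the 2 values {2, 3}.
Constraint 10 requires all 3 of them to be distinct, but only 2 values are available — impossible by the pigeonhole principle.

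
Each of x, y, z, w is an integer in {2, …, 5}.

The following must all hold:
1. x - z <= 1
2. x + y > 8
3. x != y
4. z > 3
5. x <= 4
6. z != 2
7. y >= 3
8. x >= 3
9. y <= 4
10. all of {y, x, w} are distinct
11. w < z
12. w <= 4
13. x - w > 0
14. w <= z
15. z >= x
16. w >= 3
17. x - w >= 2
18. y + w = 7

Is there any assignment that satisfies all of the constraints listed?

Unsatisfiable

Constraints 5, 7, 8, 9, 12, and 16 confine each of y, x, w to the 2 values {3, 4}.
Constraint 10 requires all 3 of them to be distinct, but only 2 values are available — impossible by the pigeonhole principle.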